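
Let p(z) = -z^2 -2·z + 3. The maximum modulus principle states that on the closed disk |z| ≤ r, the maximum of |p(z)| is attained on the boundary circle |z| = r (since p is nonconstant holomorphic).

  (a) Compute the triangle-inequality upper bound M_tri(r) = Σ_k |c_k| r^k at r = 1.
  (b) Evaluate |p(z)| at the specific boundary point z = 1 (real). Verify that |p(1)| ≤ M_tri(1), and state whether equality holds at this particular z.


Coefficients: c_0 = 3, c_1 = -2, c_2 = -1. Radius r = 1.
Part (a). Triangle bound: M_tri(r) = Σ_k |c_k| r^k
  = |3|·1^0 + |-2|·1^1 + |-1|·1^2
  = 3 + 2 + 1 = 6.
This bounds M(r) := max_{|z|=r} |p(z)| from above; equality holds iff all terms c_k z^k can be made to align in phase at a single z on |z|=r.
Part (b). At z = 1 (real, on the circle |z| = r):
  p(1) = (3)·1^0 + (-2)·1^1 + (-1)·1^2 = 0.
  |p(1)| = 0.
Check: |p(1)| = 0 ≤ 6 = M_tri(1). ✓ Equality does not hold at z = 1 (the coefficients have mixed signs, so the terms do not all align in phase there).

M_tri(1) = 6; |p(1)| = 0; equality at z=1: no.


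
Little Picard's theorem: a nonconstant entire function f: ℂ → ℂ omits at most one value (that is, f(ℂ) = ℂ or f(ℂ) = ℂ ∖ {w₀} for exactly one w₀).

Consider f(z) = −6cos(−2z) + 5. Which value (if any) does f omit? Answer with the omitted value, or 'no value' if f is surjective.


Little Picard bounds the complement of f(ℂ) to at most one point.
cos is entire and surjective onto ℂ: for every w ∈ ℂ, cos(ζ) = w has a solution ζ ∈ ℂ (e.g., via the complex inverse arccos). With ζ = −2z this gives z = ζ/(-2). Then -6·cos(−2z) takes every value in -6·ℂ = ℂ, and adding 5 is a bijection of ℂ. So f is surjective and omits no value. (Note: only on the real line is cos bounded by [−1, 1].)

Omitted value: no value.


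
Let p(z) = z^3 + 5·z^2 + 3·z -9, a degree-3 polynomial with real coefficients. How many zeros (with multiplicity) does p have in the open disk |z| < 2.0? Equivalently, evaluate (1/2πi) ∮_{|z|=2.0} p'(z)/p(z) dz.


The zeros of p are: -3, 1, -3.
Their magnitudes are: 3, 1, 3.
Zeros with |z| < R = 2.0: 1.
Count = 1.
By the argument principle, (1/2πi) ∮_{|z|=R} p'(z)/p(z) dz equals exactly this count.

Number of zeros inside |z| < 2.0: 1.


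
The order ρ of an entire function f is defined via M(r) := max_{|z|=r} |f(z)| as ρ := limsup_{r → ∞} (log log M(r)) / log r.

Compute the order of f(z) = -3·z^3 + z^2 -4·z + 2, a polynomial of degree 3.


|f(z)| ≤ Σ|c_k|·r^k = O(r^3) as r → ∞. Polynomial growth is O(e^{r^ε}) for every ε > 0 (since r^3/e^{r^ε} → 0), so ρ ≤ ε for all ε > 0, i.e. ρ = 0. Every nonconstant polynomial has order 0.
Therefore ρ = 0.

Order ρ = 0.


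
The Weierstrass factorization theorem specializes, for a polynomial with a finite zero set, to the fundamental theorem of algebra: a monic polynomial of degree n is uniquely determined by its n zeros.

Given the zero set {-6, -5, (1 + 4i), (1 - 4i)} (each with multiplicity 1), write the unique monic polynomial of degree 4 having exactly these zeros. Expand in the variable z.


The polynomial is p(z) = ∏_{α ∈ S} (z − α), where S = {-6, -5, (1 + 4i), (1 - 4i)}.
Expanding the product yields: p(z) = z^4 + 9·z^3 + 25·z^2 + 127·z + 510.
Note conjugate pairs combine to real quadratics: (z − (1+4i))(z − (1−4i)) = z² − 2z + 17.
The resulting polynomial has degree 4 and real coefficients as required.

p(z) = z^4 + 9·z^3 + 25·z^2 + 127·z + 510.


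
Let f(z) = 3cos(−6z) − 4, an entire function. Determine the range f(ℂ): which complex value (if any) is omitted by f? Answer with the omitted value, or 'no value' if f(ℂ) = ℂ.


Little Picard bounds the complement of f(ℂ) to at most one point.
cos is entire and surjective onto ℂ: for every w ∈ ℂ, cos(ζ) = w has a solution ζ ∈ ℂ (e.g., via the complex inverse arccos). With ζ = −6z this gives z = ζ/(-6). Then 3·cos(−6z) takes every value in 3·ℂ = ℂ, and adding -4 is a bijection of ℂ. So f is surjective and omits no value. (Note: only on the real line is cos bounded by [−1, 1].)

Omitted value: no value.


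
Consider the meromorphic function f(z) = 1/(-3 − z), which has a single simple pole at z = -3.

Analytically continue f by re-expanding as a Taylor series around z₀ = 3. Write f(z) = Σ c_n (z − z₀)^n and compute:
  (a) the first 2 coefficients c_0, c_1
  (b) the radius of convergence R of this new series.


Let w = z − z₀, so z = z₀ + w.
Then -3 − z = -3 − (z₀ + w) = (-3 − z₀) − w = -6 − w.
f(z) = 1/(-6 − w) = (1/(-6)) · 1/(1 − w/(-6)) = Σ_{n≥0} w^n / (-6)^(n+1).
So c_n = 1/(-6)^(n+1):
  c_0 = 1/(-6)^1 = -1/6.
  c_1 = 1/(-6)^2 = 1/36.
The series is valid for |w/d| < 1, i.e. |z − z₀| < |d|.
Radius of convergence: R = |-3 − z₀| = |-6| = 6 (distance from z₀ to the singularity z = -3).

c_0 = -1/6, c_1 = 1/36; R = 6.


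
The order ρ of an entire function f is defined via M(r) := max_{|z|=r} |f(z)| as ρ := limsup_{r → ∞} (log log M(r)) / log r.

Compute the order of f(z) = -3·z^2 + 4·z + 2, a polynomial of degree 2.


|f(z)| ≤ Σ|c_k|·r^k = O(r^2) as r → ∞. Polynomial growth is O(e^{r^ε}) for every ε > 0 (since r^2/e^{r^ε} → 0), so ρ ≤ ε for all ε > 0, i.e. ρ = 0. Every nonconstant polynomial has order 0.
Therefore ρ = 0.

Order ρ = 0.


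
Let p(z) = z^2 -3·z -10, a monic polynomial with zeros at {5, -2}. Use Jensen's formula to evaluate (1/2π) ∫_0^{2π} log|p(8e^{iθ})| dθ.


Zeros: -2, 5; r = 8.
Inside |z| < r: -2, 5. Outside (|z| ≥ r): ∅.
p(0) = -10, so log|p(0)| = log(10) = 2.3026.
Apply Jensen: I(r) = log|p(0)| + Σ_k log(r/|z_k|), summed over zeros inside |z| < r.
  log(r/|z_k|) for z_k = 5: log(8/5) = 0.4700
  log(r/|z_k|) for z_k = -2: log(8/2) = 1.3863
Sum over inside zeros: 1.8563.
I(r) = log|p(0)| + (inside sum) = 2.3026 + 1.8563 = 4.1589.
Closed form (all zeros inside, monic): I(r) = n·log(r) = 2·log(8) = 4.1589. ✓

I(r) ≈ 4.1589.


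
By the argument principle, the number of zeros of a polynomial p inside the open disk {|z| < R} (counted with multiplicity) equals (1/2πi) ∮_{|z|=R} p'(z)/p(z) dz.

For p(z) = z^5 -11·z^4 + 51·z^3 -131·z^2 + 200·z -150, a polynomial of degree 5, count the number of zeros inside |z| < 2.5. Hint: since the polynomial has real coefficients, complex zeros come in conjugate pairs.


The zeros of p are: (1 + 2i), (1 - 2i), (3 + 1i), (3 - 1i), 3.
Their magnitudes are: 2.236, 2.236, 3.162, 3.162, 3.
Zeros with |z| < R = 2.5: (1 + 2i), (1 - 2i).
Count = 2.
By the argument principle, (1/2πi) ∮_{|z|=R} p'(z)/p(z) dz equals exactly this count.

Number of zeros inside |z| < 2.5: 2.


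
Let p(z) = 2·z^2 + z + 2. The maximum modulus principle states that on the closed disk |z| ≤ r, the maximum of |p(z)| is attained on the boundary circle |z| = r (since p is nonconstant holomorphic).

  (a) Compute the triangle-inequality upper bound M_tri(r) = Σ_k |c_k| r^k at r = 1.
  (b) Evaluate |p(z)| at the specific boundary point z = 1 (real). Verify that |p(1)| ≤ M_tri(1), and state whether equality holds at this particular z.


Coefficients: c_0 = 2, c_1 = 1, c_2 = 2. Radius r = 1.
Part (a). Triangle bound: M_tri(r) = Σ_k |c_k| r^k
  = |2|·1^0 + |1|·1^1 + |2|·1^2
  = 2 + 1 + 2 = 5.
This bounds M(r) := max_{|z|=r} |p(z)| from above; equality holds iff all terms c_k z^k can be made to align in phase at a single z on |z|=r.
Part (b). At z = 1 (real, on the circle |z| = r):
  p(1) = (2)·1^0 + (1)·1^1 + (2)·1^2 = 5.
  |p(1)| = 5.
Since all nonzero coefficients share the same sign, |p(1)| = 5 = M_tri(1); the triangle bound is attained at z = 1, so in fact M(r) = 5.

M_tri(1) = 5; |p(1)| = 5; equality at z=1: yes.


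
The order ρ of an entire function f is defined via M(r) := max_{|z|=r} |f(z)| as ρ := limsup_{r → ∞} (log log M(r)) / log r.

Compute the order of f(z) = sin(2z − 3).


sin(w) is a linear combination of e^{iw} and e^{−iw} (or e^w, e^{−w} in the hyperbolic case), so |sin(w)| ≤ e^{|w|}. With w = 2z − 3, |w| ≤ 2|z| + 3 = 2r + 3 on |z| = r, giving M(r) ≤ e^{2r + 3}, so ρ ≤ 1. On a suitable ray (z = it for sin/cos; z = t for sinh/cosh, t real → ∞), |sin(2z − 3)| grows like e^{2|t|}/2, so ρ ≥ 1. Hence ρ = 1.
Therefore ρ = 1.

Order ρ = 1.


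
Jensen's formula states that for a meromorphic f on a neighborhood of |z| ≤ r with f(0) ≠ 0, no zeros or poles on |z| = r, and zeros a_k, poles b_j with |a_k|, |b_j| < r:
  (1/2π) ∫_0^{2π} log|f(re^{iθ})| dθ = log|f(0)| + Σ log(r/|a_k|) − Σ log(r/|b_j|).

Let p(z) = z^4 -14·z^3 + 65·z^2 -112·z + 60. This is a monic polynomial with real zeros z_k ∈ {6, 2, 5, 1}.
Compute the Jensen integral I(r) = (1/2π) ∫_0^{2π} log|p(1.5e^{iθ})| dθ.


Zeros: 1, 2, 5, 6; r = 1.5.
Inside |z| < r: 1. Outside (|z| ≥ r): 2, 5, 6.
p(0) = 60, so log|p(0)| = log(60) = 4.0943.
Apply Jensen: I(r) = log|p(0)| + Σ_k log(r/|z_k|), summed over zeros inside |z| < r.
  log(r/|z_k|) for z_k = 1: log(1.5/1) = 0.4055
  Outside zeros (2, 5, 6) contribute nothing to the Jensen sum.
Sum over inside zeros: 0.4055.
I(r) = log|p(0)| + (inside sum) = 4.0943 + 0.4055 = 4.4998.
Note: since some zeros are outside |z| ≤ r, the simplified n·log(r) form does NOT apply — only the inside zeros contribute.

I(r) ≈ 4.4998.


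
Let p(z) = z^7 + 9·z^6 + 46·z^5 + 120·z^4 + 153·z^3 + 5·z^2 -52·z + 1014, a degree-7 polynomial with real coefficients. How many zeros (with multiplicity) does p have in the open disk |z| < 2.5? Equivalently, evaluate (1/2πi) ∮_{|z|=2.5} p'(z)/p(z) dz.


The zeros of p are: (-2 + 3i), (-2 - 3i), -3, (1 + 1i), (1 - 1i), (-2 + 3i), (-2 - 3i).
Their magnitudes are: 3.606, 3.606, 3, 1.414, 1.414, 3.606, 3.606.
Zeros with |z| < R = 2.5: (1 + 1i), (1 - 1i).
Count = 2.
By the argument principle, (1/2πi) ∮_{|z|=R} p'(z)/p(z) dz equals exactly this count.

Number of zeros inside |z| < 2.5: 2.


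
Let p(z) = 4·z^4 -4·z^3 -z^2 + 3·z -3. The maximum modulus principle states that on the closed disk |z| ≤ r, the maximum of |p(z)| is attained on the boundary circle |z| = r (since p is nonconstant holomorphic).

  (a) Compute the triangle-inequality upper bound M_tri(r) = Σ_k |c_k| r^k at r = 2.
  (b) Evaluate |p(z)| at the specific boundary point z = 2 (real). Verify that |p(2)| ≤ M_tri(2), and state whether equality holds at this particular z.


Coefficients: c_0 = -3, c_1 = 3, c_2 = -1, c_3 = -4, c_4 = 4. Radius r = 2.
Part (a). Triangle bound: M_tri(r) = Σ_k |c_k| r^k
  = |-3|·2^0 + |3|·2^1 + |-1|·2^2 + |-4|·2^3 + |4|·2^4
  = 3 + 6 + 4 + 32 + 64 = 109.
This bounds M(r) := max_{|z|=r} |p(z)| from above; equality holds iff all terms c_k z^k can be made to align in phase at a single z on |z|=r.
Part (b). At z = 2 (real, on the circle |z| = r):
  p(2) = (-3)·2^0 + (3)·2^1 + (-1)·2^2 + (-4)·2^3 + (4)·2^4 = 31.
  |p(2)| = 31.
Check: |p(2)| = 31 ≤ 109 = M_tri(2). ✓ Equality does not hold at z = 2 (the coefficients have mixed signs, so the terms do not all align in phase there).

M_tri(2) = 109; |p(2)| = 31; equality at z=2: no.


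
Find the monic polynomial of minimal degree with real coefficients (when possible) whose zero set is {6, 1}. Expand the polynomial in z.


The polynomial is p(z) = ∏_{α ∈ S} (z − α), where S = {6, 1}.
Expanding the product yields: p(z) = z^2 -7·z + 6.
The resulting polynomial has degree 2 and real coefficients as required.

p(z) = z^2 -7·z + 6.


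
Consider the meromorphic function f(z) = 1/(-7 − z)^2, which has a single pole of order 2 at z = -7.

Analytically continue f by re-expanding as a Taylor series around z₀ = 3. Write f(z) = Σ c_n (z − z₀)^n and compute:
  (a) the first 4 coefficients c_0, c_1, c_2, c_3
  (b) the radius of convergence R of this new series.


Let w = z − z₀, so z = z₀ + w.
Then -7 − z = -7 − (z₀ + w) = (-7 − z₀) − w = -10 − w.
f(z) = 1/(-10 − w)^2 = (1/(-10)^2) · (1 − w/(-10))^{−2}.
By the binomial series (1−u)^{−2} = Σ_{n≥0} C(n+1, 1) u^n for |u|<1, with u = w/(-10):
  c_n = C(n+1, 1) / (-10)^(n+2).
  c_0 = 1/(-10)^2 = 1/100.
  c_1 = 2/(-10)^3 = -1/500.
  c_2 = 3/(-10)^4 = 3/10000.
  c_3 = 4/(-10)^5 = -1/25000.
The series is valid for |w/d| < 1, i.e. |z − z₀| < |d|.
Radius of convergence: R = |-7 − z₀| = |-10| = 10 (distance from z₀ to the singularity z = -7).

c_0 = 1/100, c_1 = -1/500, c_2 = 3/10000, c_3 = -1/25000; R = 10.


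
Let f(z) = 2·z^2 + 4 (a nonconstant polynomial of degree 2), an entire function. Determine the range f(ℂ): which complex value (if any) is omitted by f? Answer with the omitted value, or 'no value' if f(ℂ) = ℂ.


Little Picard bounds the complement of f(ℂ) to at most one point.
For every w ∈ ℂ, the equation p(z) − w = 0 is a nonconstant polynomial in z and hence has at least one root by the fundamental theorem of algebra. So p is surjective onto ℂ, omitting no value.

Omitted value: no value.


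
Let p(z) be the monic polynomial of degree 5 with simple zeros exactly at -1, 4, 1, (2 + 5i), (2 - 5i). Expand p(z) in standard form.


The polynomial is p(z) = ∏_{α ∈ S} (z − α), where S = {-1, 4, 1, (2 + 5i), (2 - 5i)}.
Expanding the product yields: p(z) = z^5 -8·z^4 + 44·z^3 -108·z^2 -45·z + 116.
Note conjugate pairs combine to real quadratics: (z − (2+5i))(z − (2−5i)) = z² − 4z + 29.
The resulting polynomial has degree 5 and real coefficients as required.

p(z) = z^5 -8·z^4 + 44·z^3 -108·z^2 -45·z + 116.


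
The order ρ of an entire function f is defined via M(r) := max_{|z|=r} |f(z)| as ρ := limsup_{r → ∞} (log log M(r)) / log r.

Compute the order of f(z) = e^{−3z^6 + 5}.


|e^{−3z^6 + 5}| = e^{Re(-3·z^6) + 5} ≤ e^{3|z|^6 + 5} = e^{3r^6 + 5} on |z| = r, so ρ ≤ 6. Choosing z on |z|=r so that -3·z^6 is real positive (always possible by picking arg z appropriately) gives |f(z)| = e^{3r^6 + 5}, matching the bound. The additive constant 5 does not affect log log M(r) ~ 6·log r. Hence ρ = 6.
Therefore ρ = 6.

Order ρ = 6.


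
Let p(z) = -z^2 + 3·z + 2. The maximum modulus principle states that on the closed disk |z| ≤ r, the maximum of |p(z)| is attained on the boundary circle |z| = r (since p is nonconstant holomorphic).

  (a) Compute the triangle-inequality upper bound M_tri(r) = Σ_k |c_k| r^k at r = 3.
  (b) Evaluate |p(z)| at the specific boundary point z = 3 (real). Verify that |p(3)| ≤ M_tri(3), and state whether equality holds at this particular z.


Coefficients: c_0 = 2, c_1 = 3, c_2 = -1. Radius r = 3.
Part (a). Triangle bound: M_tri(r) = Σ_k |c_k| r^k
  = |2|·3^0 + |3|·3^1 + |-1|·3^2
  = 2 + 9 + 9 = 20.
This bounds M(r) := max_{|z|=r} |p(z)| from above; equality holds iff all terms c_k z^k can be made to align in phase at a single z on |z|=r.
Part (b). At z = 3 (real, on the circle |z| = r):
  p(3) = (2)·3^0 + (3)·3^1 + (-1)·3^2 = 2.
  |p(3)| = 2.
Check: |p(3)| = 2 ≤ 20 = M_tri(3). ✓ Equality does not hold at z = 3 (the coefficients have mixed signs, so the terms do not all align in phase there).

M_tri(3) = 20; |p(3)| = 2; equality at z=3: no.


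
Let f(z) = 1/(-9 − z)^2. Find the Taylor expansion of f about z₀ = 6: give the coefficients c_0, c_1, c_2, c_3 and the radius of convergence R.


Let w = z − z₀, so z = z₀ + w.
Then -9 − z = -9 − (z₀ + w) = (-9 − z₀) − w = -15 − w.
f(z) = 1/(-15 − w)^2 = (1/(-15)^2) · (1 − w/(-15))^{−2}.
By the binomial series (1−u)^{−2} = Σ_{n≥0} C(n+1, 1) u^n for |u|<1, with u = w/(-15):
  c_n = C(n+1, 1) / (-15)^(n+2).
  c_0 = 1/(-15)^2 = 1/225.
  c_1 = 2/(-15)^3 = -2/3375.
  c_2 = 3/(-15)^4 = 1/16875.
  c_3 = 4/(-15)^5 = -4/759375.
The series is valid for |w/d| < 1, i.e. |z − z₀| < |d|.
Radius of convergence: R = |-9 − z₀| = |-15| = 15 (distance from z₀ to the singularity z = -9).

c_0 = 1/225, c_1 = -2/3375, c_2 = 1/16875, c_3 = -4/759375; R = 15.


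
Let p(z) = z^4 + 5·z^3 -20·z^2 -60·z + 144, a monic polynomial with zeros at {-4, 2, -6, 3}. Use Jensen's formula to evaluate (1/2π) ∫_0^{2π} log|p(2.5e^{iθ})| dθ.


Zeros: -6, -4, 2, 3; r = 2.5.
Inside |z| < r: 2. Outside (|z| ≥ r): -6, -4, 3.
p(0) = 144, so log|p(0)| = log(144) = 4.9698.
Apply Jensen: I(r) = log|p(0)| + Σ_k log(r/|z_k|), summed over zeros inside |z| < r.
  log(r/|z_k|) for z_k = 2: log(2.5/2) = 0.2231
  Outside zeros (-6, -4, 3) contribute nothing to the Jensen sum.
Sum over inside zeros: 0.2231.
I(r) = log|p(0)| + (inside sum) = 4.9698 + 0.2231 = 5.1930.
Note: since some zeros are outside |z| ≤ r, the simplified n·log(r) form does NOT apply — only the inside zeros contribute.

I(r) ≈ 5.1930.


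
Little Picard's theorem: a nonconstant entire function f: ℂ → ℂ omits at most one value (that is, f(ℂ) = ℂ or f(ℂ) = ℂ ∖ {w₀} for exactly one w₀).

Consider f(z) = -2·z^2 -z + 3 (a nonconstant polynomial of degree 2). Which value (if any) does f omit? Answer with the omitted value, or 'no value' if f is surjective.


Little Picard bounds the complement of f(ℂ) to at most one point.
For every w ∈ ℂ, the equation p(z) − w = 0 is a nonconstant polynomial in z and hence has at least one root by the fundamental theorem of algebra. So p is surjective onto ℂ, omitting no value.

Omitted value: no value.


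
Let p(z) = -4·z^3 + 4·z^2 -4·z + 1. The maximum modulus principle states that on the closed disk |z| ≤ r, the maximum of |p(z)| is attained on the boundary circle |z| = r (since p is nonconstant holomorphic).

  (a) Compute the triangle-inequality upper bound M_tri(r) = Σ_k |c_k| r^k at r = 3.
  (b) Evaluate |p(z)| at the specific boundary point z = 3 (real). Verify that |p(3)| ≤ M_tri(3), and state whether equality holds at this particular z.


Coefficients: c_0 = 1, c_1 = -4, c_2 = 4, c_3 = -4. Radius r = 3.
Part (a). Triangle bound: M_tri(r) = Σ_k |c_k| r^k
  = |1|·3^0 + |-4|·3^1 + |4|·3^2 + |-4|·3^3
  = 1 + 12 + 36 + 108 = 157.
This bounds M(r) := max_{|z|=r} |p(z)| from above; equality holds iff all terms c_k z^k can be made to align in phase at a single z on |z|=r.
Part (b). At z = 3 (real, on the circle |z| = r):
  p(3) = (1)·3^0 + (-4)·3^1 + (4)·3^2 + (-4)·3^3 = -83.
  |p(3)| = 83.
Check: |p(3)| = 83 ≤ 157 = M_tri(3). ✓ Equality does not hold at z = 3 (the coefficients have mixed signs, so the terms do not all align in phase there).

M_tri(3) = 157; |p(3)| = 83; equality at z=3: no.


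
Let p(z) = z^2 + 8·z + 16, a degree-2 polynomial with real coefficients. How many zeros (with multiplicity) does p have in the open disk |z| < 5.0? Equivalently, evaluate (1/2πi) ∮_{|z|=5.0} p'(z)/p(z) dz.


The zeros of p are: -4, -4.
Their magnitudes are: 4, 4.
Zeros with |z| < R = 5.0: -4, -4.
Count = 2.
By the argument principle, (1/2πi) ∮_{|z|=R} p'(z)/p(z) dz equals exactly this count.

Number of zeros inside |z| < 5.0: 2.


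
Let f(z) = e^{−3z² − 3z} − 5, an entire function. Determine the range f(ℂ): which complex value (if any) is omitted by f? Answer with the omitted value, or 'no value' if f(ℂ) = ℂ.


Little Picard bounds the complement of f(ℂ) to at most one point.
The exponent g(z) = −3z² − 3z is a nonconstant polynomial, hence surjective onto ℂ. So e^{g(z)} takes every value in {e^w : w ∈ ℂ} = ℂ ∖ {0}. Adding -5 shifts the range to ℂ ∖ {-5}. f omits exactly -5.

Omitted value: -5.


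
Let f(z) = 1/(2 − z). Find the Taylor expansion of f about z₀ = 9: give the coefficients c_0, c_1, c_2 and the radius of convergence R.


Let w = z − z₀, so z = z₀ + w.
Then 2 − z = 2 − (z₀ + w) = (2 − z₀) − w = -7 − w.
f(z) = 1/(-7 − w) = (1/(-7)) · 1/(1 − w/(-7)) = Σ_{n≥0} w^n / (-7)^(n+1).
So c_n = 1/(-7)^(n+1):
  c_0 = 1/(-7)^1 = -1/7.
  c_1 = 1/(-7)^2 = 1/49.
  c_2 = 1/(-7)^3 = -1/343.
The series is valid for |w/d| < 1, i.e. |z − z₀| < |d|.
Radius of convergence: R = |2 − z₀| = |-7| = 7 (distance from z₀ to the singularity z = 2).

c_0 = -1/7, c_1 = 1/49, c_2 = -1/343; R = 7.


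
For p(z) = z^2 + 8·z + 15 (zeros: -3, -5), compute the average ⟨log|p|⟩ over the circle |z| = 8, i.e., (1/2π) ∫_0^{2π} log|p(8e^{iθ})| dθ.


Zeros: -5, -3; r = 8.
Inside |z| < r: -5, -3. Outside (|z| ≥ r): ∅.
p(0) = 15, so log|p(0)| = log(15) = 2.7081.
Apply Jensen: I(r) = log|p(0)| + Σ_k log(r/|z_k|), summed over zeros inside |z| < r.
  log(r/|z_k|) for z_k = -3: log(8/3) = 0.9808
  log(r/|z_k|) for z_k = -5: log(8/5) = 0.4700
Sum over inside zeros: 1.4508.
I(r) = log|p(0)| + (inside sum) = 2.7081 + 1.4508 = 4.1589.
Closed form (all zeros inside, monic): I(r) = n·log(r) = 2·log(8) = 4.1589. ✓

I(r) ≈ 4.1589.


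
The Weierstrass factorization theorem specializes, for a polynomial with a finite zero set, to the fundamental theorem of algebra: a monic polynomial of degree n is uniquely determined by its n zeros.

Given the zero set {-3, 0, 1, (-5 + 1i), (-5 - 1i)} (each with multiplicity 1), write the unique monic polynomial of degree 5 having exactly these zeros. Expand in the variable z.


The polynomial is p(z) = ∏_{α ∈ S} (z − α), where S = {-3, 0, 1, (-5 + 1i), (-5 - 1i)}.
Expanding the product yields: p(z) = z^5 + 12·z^4 + 43·z^3 + 22·z^2 -78·z.
Note conjugate pairs combine to real quadratics: (z − (-5+1i))(z − (-5−1i)) = z² + 10z + 26.
The resulting polynomial has degree 5 and real coefficients as required.

p(z) = z^5 + 12·z^4 + 43·z^3 + 22·z^2 -78·z.


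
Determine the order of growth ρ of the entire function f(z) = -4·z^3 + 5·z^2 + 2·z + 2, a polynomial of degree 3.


|f(z)| ≤ Σ|c_k|·r^k = O(r^3) as r → ∞. Polynomial growth is O(e^{r^ε}) for every ε > 0 (since r^3/e^{r^ε} → 0), so ρ ≤ ε for all ε > 0, i.e. ρ = 0. Every nonconstant polynomial has order 0.
Therefore ρ = 0.

Order ρ = 0.


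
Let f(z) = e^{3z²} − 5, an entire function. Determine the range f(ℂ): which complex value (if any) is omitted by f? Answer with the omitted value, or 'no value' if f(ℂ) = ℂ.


Little Picard bounds the complement of f(ℂ) to at most one point.
The exponent g(z) = 3z² is a nonconstant polynomial, hence surjective onto ℂ. So e^{g(z)} takes every value in {e^w : w ∈ ℂ} = ℂ ∖ {0}. Adding -5 shifts the range to ℂ ∖ {-5}. f omits exactly -5.

Omitted value: -5.


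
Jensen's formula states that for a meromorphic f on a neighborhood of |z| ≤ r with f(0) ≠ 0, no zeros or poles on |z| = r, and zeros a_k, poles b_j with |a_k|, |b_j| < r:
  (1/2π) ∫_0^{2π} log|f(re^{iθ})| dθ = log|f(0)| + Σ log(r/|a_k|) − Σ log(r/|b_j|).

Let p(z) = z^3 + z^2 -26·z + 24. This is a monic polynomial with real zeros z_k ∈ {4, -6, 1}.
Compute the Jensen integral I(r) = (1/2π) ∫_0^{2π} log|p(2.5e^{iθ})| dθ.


Zeros: -6, 1, 4; r = 2.5.
Inside |z| < r: 1. Outside (|z| ≥ r): -6, 4.
p(0) = 24, so log|p(0)| = log(24) = 3.1781.
Apply Jensen: I(r) = log|p(0)| + Σ_k log(r/|z_k|), summed over zeros inside |z| < r.
  log(r/|z_k|) for z_k = 1: log(2.5/1) = 0.9163
  Outside zeros (-6, 4) contribute nothing to the Jensen sum.
Sum over inside zeros: 0.9163.
I(r) = log|p(0)| + (inside sum) = 3.1781 + 0.9163 = 4.0943.
Note: since some zeros are outside |z| ≤ r, the simplified n·log(r) form does NOT apply — only the inside zeros contribute.

I(r) ≈ 4.0943.


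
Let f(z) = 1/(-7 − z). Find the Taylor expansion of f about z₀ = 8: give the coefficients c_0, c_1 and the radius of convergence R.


Let w = z − z₀, so z = z₀ + w.
Then -7 − z = -7 − (z₀ + w) = (-7 − z₀) − w = -15 − w.
f(z) = 1/(-15 − w) = (1/(-15)) · 1/(1 − w/(-15)) = Σ_{n≥0} w^n / (-15)^(n+1).
So c_n = 1/(-15)^(n+1):
  c_0 = 1/(-15)^1 = -1/15.
  c_1 = 1/(-15)^2 = 1/225.
The series is valid for |w/d| < 1, i.e. |z − z₀| < |d|.
Radius of convergence: R = |-7 − z₀| = |-15| = 15 (distance from z₀ to the singularity z = -7).

c_0 = -1/15, c_1 = 1/225; R = 15.


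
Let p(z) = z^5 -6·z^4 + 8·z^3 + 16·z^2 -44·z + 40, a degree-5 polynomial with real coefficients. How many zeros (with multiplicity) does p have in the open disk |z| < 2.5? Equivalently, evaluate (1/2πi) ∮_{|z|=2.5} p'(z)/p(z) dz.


The zeros of p are: (1 + 1i), (1 - 1i), -2, (3 + 1i), (3 - 1i).
Their magnitudes are: 1.414, 1.414, 2, 3.162, 3.162.
Zeros with |z| < R = 2.5: (1 + 1i), (1 - 1i), -2.
Count = 3.
By the argument principle, (1/2πi) ∮_{|z|=R} p'(z)/p(z) dz equals exactly this count.

Number of zeros inside |z| < 2.5: 3.


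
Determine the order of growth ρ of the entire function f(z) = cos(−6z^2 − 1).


Write cos(w) = (e^{iw} ± e^{−iw})/(2 or 2i), so |cos(w)| ≤ e^{|w|}. With w = −6z^2 − 1, |w| ≤ 6r^2 + 1 on |z|=r, giving M(r) ≤ e^{6r^2 + 1} and ρ ≤ 2. For the lower bound, choose z on |z|=r with -6z^2 purely imaginary of modulus 6r^2; then |cos(−6z^2 − 1)| grows like e^{6r^2}/2, so ρ ≥ 2. Hence ρ = 2.
Therefore ρ = 2.

Order ρ = 2.


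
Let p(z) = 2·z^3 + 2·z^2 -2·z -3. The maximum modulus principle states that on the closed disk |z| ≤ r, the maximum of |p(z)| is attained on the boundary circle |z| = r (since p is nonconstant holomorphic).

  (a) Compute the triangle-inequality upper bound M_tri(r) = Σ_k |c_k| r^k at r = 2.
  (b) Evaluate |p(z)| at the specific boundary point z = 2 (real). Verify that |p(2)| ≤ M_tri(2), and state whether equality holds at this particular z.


Coefficients: c_0 = -3, c_1 = -2, c_2 = 2, c_3 = 2. Radius r = 2.
Part (a). Triangle bound: M_tri(r) = Σ_k |c_k| r^k
  = |-3|·2^0 + |-2|·2^1 + |2|·2^2 + |2|·2^3
  = 3 + 4 + 8 + 16 = 31.
This bounds M(r) := max_{|z|=r} |p(z)| from above; equality holds iff all terms c_k z^k can be made to align in phase at a single z on |z|=r.
Part (b). At z = 2 (real, on the circle |z| = r):
  p(2) = (-3)·2^0 + (-2)·2^1 + (2)·2^2 + (2)·2^3 = 17.
  |p(2)| = 17.
Check: |p(2)| = 17 ≤ 31 = M_tri(2). ✓ Equality does not hold at z = 2 (the coefficients have mixed signs, so the terms do not all align in phase there).

M_tri(2) = 31; |p(2)| = 17; equality at z=2: no.


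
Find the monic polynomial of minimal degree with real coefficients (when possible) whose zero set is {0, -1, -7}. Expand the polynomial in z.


The polynomial is p(z) = ∏_{α ∈ S} (z − α), where S = {0, -1, -7}.
Expanding the product yields: p(z) = z^3 + 8·z^2 + 7·z.
The resulting polynomial has degree 3 and real coefficients as required.

p(z) = z^3 + 8·z^2 + 7·z.


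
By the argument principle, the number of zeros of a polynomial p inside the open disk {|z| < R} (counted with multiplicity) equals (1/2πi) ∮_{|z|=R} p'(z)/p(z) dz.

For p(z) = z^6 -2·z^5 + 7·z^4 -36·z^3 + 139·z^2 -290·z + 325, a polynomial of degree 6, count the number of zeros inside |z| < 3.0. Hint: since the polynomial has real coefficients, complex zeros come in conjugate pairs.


The zeros of p are: (2 + 1i), (2 - 1i), (1 + 2i), (1 - 2i), (-2 + 3i), (-2 - 3i).
Their magnitudes are: 2.236, 2.236, 2.236, 2.236, 3.606, 3.606.
Zeros with |z| < R = 3.0: (2 + 1i), (2 - 1i), (1 + 2i), (1 - 2i).
Count = 4.
By the argument principle, (1/2πi) ∮_{|z|=R} p'(z)/p(z) dz equals exactly this count.

Number of zeros inside |z| < 3.0: 4.


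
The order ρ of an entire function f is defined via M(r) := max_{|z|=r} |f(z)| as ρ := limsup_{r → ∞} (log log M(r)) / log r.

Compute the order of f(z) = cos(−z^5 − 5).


Write cos(w) = (e^{iw} ± e^{−iw})/(2 or 2i), so |cos(w)| ≤ e^{|w|}. With w = −z^5 − 5, |w| ≤ 1r^5 + 5 on |z|=r, giving M(r) ≤ e^{1r^5 + 5} and ρ ≤ 5. For the lower bound, choose z on |z|=r with -1z^5 purely imaginary of modulus 1r^5; then |cos(−z^5 − 5)| grows like e^{1r^5}/2, so ρ ≥ 5. Hence ρ = 5.
Therefore ρ = 5.

Order ρ = 5.


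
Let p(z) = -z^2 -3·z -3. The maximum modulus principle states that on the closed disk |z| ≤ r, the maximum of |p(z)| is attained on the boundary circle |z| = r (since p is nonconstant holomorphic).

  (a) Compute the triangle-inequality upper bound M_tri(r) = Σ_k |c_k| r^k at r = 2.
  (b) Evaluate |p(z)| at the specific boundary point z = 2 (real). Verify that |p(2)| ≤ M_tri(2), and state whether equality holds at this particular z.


Coefficients: c_0 = -3, c_1 = -3, c_2 = -1. Radius r = 2.
Part (a). Triangle bound: M_tri(r) = Σ_k |c_k| r^k
  = |-3|·2^0 + |-3|·2^1 + |-1|·2^2
  = 3 + 6 + 4 = 13.
This bounds M(r) := max_{|z|=r} |p(z)| from above; equality holds iff all terms c_k z^k can be made to align in phase at a single z on |z|=r.
Part (b). At z = 2 (real, on the circle |z| = r):
  p(2) = (-3)·2^0 + (-3)·2^1 + (-1)·2^2 = -13.
  |p(2)| = 13.
Since all nonzero coefficients share the same sign, |p(2)| = 13 = M_tri(2); the triangle bound is attained at z = 2, so in fact M(r) = 13.

M_tri(2) = 13; |p(2)| = 13; equality at z=2: yes.


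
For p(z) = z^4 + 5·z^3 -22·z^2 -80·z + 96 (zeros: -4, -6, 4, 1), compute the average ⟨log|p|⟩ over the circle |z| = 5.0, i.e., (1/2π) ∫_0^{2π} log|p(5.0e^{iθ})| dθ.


Zeros: -6, -4, 1, 4; r = 5.0.
Inside |z| < r: -4, 1, 4. Outside (|z| ≥ r): -6.
p(0) = 96, so log|p(0)| = log(96) = 4.5643.
Apply Jensen: I(r) = log|p(0)| + Σ_k log(r/|z_k|), summed over zeros inside |z| < r.
  log(r/|z_k|) for z_k = -4: log(5.0/4) = 0.2231
  log(r/|z_k|) for z_k = 4: log(5.0/4) = 0.2231
  log(r/|z_k|) for z_k = 1: log(5.0/1) = 1.6094
  Outside zeros (-6) contribute nothing to the Jensen sum.
Sum over inside zeros: 2.0557.
I(r) = log|p(0)| + (inside sum) = 4.5643 + 2.0557 = 6.6201.
Note: since some zeros are outside |z| ≤ r, the simplified n·log(r) form does NOT apply — only the inside zeros contribute.

I(r) ≈ 6.6201.


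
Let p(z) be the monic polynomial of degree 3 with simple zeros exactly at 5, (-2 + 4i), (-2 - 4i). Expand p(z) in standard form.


The polynomial is p(z) = ∏_{α ∈ S} (z − α), where S = {5, (-2 + 4i), (-2 - 4i)}.
Expanding the product yields: p(z) = z^3 -z^2 -100.
Note conjugate pairs combine to real quadratics: (z − (-2+4i))(z − (-2−4i)) = z² + 4z + 20.
The resulting polynomial has degree 3 and real coefficients as required.

p(z) = z^3 -z^2 -100.


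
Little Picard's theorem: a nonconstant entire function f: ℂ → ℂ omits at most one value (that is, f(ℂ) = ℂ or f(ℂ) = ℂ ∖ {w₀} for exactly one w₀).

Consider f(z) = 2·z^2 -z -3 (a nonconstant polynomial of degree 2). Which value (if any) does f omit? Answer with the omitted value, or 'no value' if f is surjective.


Little Picard bounds the complement of f(ℂ) to at most one point.
For every w ∈ ℂ, the equation p(z) − w = 0 is a nonconstant polynomial in z and hence has at least one root by the fundamental theorem of algebra. So p is surjective onto ℂ, omitting no value.

Omitted value: no value.


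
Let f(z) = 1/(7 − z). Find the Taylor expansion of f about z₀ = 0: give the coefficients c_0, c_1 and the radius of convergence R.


Let w = z − z₀, so z = z₀ + w.
Then 7 − z = 7 − (z₀ + w) = (7 − z₀) − w = 7 − w.
f(z) = 1/(7 − w) = (1/(7)) · 1/(1 − w/(7)) = Σ_{n≥0} w^n / (7)^(n+1).
So c_n = 1/(7)^(n+1):
  c_0 = 1/(7)^1 = 1/7.
  c_1 = 1/(7)^2 = 1/49.
The series is valid for |w/d| < 1, i.e. |z − z₀| < |d|.
Radius of convergence: R = |7 − z₀| = |7| = 7 (distance from z₀ to the singularity z = 7).

c_0 = 1/7, c_1 = 1/49; R = 7.


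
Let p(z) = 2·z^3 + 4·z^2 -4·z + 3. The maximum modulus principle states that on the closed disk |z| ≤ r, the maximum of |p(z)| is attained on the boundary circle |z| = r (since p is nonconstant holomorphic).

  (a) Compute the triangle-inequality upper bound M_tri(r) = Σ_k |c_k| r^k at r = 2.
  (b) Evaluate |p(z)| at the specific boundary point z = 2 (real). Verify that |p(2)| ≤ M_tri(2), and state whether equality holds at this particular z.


Coefficients: c_0 = 3, c_1 = -4, c_2 = 4, c_3 = 2. Radius r = 2.
Part (a). Triangle bound: M_tri(r) = Σ_k |c_k| r^k
  = |3|·2^0 + |-4|·2^1 + |4|·2^2 + |2|·2^3
  = 3 + 8 + 16 + 16 = 43.
This bounds M(r) := max_{|z|=r} |p(z)| from above; equality holds iff all terms c_k z^k can be made to align in phase at a single z on |z|=r.
Part (b). At z = 2 (real, on the circle |z| = r):
  p(2) = (3)·2^0 + (-4)·2^1 + (4)·2^2 + (2)·2^3 = 27.
  |p(2)| = 27.
Check: |p(2)| = 27 ≤ 43 = M_tri(2). ✓ Equality does not hold at z = 2 (the coefficients have mixed signs, so the terms do not all align in phase there).

M_tri(2) = 43; |p(2)| = 27; equality at z=2: no.


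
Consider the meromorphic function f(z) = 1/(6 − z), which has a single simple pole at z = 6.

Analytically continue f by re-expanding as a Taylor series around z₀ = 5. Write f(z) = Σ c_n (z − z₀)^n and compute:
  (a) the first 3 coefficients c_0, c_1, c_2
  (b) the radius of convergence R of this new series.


Let w = z − z₀, so z = z₀ + w.
Then 6 − z = 6 − (z₀ + w) = (6 − z₀) − w = 1 − w.
f(z) = 1/(1 − w) = (1/(1)) · 1/(1 − w/(1)) = Σ_{n≥0} w^n / (1)^(n+1).
So c_n = 1/(1)^(n+1):
  c_0 = 1/(1)^1 = 1.
  c_1 = 1/(1)^2 = 1.
  c_2 = 1/(1)^3 = 1.
The series is valid for |w/d| < 1, i.e. |z − z₀| < |d|.
Radius of convergence: R = |6 − z₀| = |1| = 1 (distance from z₀ to the singularity z = 6).

c_0 = 1, c_1 = 1, c_2 = 1; R = 1.


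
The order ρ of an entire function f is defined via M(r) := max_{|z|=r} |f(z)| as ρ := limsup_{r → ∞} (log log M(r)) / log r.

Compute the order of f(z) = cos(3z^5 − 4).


Write cos(w) = (e^{iw} ± e^{−iw})/(2 or 2i), so |cos(w)| ≤ e^{|w|}. With w = 3z^5 − 4, |w| ≤ 3r^5 + 4 on |z|=r, giving M(r) ≤ e^{3r^5 + 4} and ρ ≤ 5. For the lower bound, choose z on |z|=r with 3z^5 purely imaginary of modulus 3r^5; then |cos(3z^5 − 4)| grows like e^{3r^5}/2, so ρ ≥ 5. Hence ρ = 5.
Therefore ρ = 5.

Order ρ = 5.


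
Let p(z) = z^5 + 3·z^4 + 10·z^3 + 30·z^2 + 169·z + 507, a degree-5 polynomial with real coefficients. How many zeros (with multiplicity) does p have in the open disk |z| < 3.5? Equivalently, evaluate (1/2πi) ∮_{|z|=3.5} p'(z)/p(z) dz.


The zeros of p are: (-2 + 3i), (-2 - 3i), (2 + 3i), (2 - 3i), -3.
Their magnitudes are: 3.606, 3.606, 3.606, 3.606, 3.
Zeros with |z| < R = 3.5: -3.
Count = 1.
By the argument principle, (1/2πi) ∮_{|z|=R} p'(z)/p(z) dz equals exactly this count.

Number of zeros inside |z| < 3.5: 1.


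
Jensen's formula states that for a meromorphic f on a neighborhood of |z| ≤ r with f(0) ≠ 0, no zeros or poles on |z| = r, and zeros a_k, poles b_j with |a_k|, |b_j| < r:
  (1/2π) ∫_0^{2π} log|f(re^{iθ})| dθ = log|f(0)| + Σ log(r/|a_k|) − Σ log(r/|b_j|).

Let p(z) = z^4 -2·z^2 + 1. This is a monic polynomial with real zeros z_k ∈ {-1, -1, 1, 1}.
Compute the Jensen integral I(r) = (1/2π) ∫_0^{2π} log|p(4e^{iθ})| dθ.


Zeros: -1, -1, 1, 1; r = 4.
Inside |z| < r: -1, -1, 1, 1. Outside (|z| ≥ r): ∅.
p(0) = 1, so log|p(0)| = log(1) = 0.0000.
Apply Jensen: I(r) = log|p(0)| + Σ_k log(r/|z_k|), summed over zeros inside |z| < r.
  log(r/|z_k|) for z_k = -1: log(4/1) = 1.3863
  log(r/|z_k|) for z_k = -1: log(4/1) = 1.3863
  log(r/|z_k|) for z_k = 1: log(4/1) = 1.3863
  log(r/|z_k|) for z_k = 1: log(4/1) = 1.3863
Sum over inside zeros: 5.5452.
I(r) = log|p(0)| + (inside sum) = 0.0000 + 5.5452 = 5.5452.
Closed form (all zeros inside, monic): I(r) = n·log(r) = 4·log(4) = 5.5452. ✓

I(r) ≈ 5.5452.


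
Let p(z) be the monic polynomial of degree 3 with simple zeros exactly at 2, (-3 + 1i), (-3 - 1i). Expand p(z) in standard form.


The polynomial is p(z) = ∏_{α ∈ S} (z − α), where S = {2, (-3 + 1i), (-3 - 1i)}.
Expanding the product yields: p(z) = z^3 + 4·z^2 -2·z -20.
Note conjugate pairs combine to real quadratics: (z − (-3+1i))(z − (-3−1i)) = z² + 6z + 10.
The resulting polynomial has degree 3 and real coefficients as required.

p(z) = z^3 + 4·z^2 -2·z -20.


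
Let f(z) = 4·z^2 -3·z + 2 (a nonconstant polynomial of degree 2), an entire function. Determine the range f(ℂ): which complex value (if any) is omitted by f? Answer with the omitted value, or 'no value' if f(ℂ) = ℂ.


Little Picard bounds the complement of f(ℂ) to at most one point.
For every w ∈ ℂ, the equation p(z) − w = 0 is a nonconstant polynomial in z and hence has at least one root by the fundamental theorem of algebra. So p is surjective onto ℂ, omitting no value.

Omitted value: no value.


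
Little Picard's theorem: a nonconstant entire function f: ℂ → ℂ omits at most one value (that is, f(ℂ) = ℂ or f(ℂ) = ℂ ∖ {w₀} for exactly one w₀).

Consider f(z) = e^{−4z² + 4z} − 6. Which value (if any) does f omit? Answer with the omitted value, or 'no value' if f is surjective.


Little Picard bounds the complement of f(ℂ) to at most one point.
The exponent g(z) = −4z² + 4z is a nonconstant polynomial, hence surjective onto ℂ. So e^{g(z)} takes every value in {e^w : w ∈ ℂ} = ℂ ∖ {0}. Adding -6 shifts the range to ℂ ∖ {-6}. f omits exactly -6.

Omitted value: -6.


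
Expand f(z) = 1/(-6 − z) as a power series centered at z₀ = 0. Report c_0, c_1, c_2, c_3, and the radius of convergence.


Let w = z − z₀, so z = z₀ + w.
Then -6 − z = -6 − (z₀ + w) = (-6 − z₀) − w = -6 − w.
f(z) = 1/(-6 − w) = (1/(-6)) · 1/(1 − w/(-6)) = Σ_{n≥0} w^n / (-6)^(n+1).
So c_n = 1/(-6)^(n+1):
  c_0 = 1/(-6)^1 = -1/6.
  c_1 = 1/(-6)^2 = 1/36.
  c_2 = 1/(-6)^3 = -1/216.
  c_3 = 1/(-6)^4 = 1/1296.
The series is valid for |w/d| < 1, i.e. |z − z₀| < |d|.
Radius of convergence: R = |-6 − z₀| = |-6| = 6 (distance from z₀ to the singularity z = -6).

c_0 = -1/6, c_1 = 1/36, c_2 = -1/216, c_3 = 1/1296; R = 6.


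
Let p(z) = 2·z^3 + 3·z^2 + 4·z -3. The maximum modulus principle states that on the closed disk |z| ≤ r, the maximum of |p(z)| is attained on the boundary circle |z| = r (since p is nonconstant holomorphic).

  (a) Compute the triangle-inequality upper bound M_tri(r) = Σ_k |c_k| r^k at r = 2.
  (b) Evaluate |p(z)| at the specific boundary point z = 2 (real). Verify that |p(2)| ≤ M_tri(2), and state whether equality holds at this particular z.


Coefficients: c_0 = -3, c_1 = 4, c_2 = 3, c_3 = 2. Radius r = 2.
Part (a). Triangle bound: M_tri(r) = Σ_k |c_k| r^k
  = |-3|·2^0 + |4|·2^1 + |3|·2^2 + |2|·2^3
  = 3 + 8 + 12 + 16 = 39.
This bounds M(r) := max_{|z|=r} |p(z)| from above; equality holds iff all terms c_k z^k can be made to align in phase at a single z on |z|=r.
Part (b). At z = 2 (real, on the circle |z| = r):
  p(2) = (-3)·2^0 + (4)·2^1 + (3)·2^2 + (2)·2^3 = 33.
  |p(2)| = 33.
Check: |p(2)| = 33 ≤ 39 = M_tri(2). ✓ Equality does not hold at z = 2 (the coefficients have mixed signs, so the terms do not all align in phase there).

M_tri(2) = 39; |p(2)| = 33; equality at z=2: no.


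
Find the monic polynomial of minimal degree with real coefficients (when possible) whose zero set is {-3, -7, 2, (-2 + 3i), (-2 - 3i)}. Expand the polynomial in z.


The polynomial is p(z) = ∏_{α ∈ S} (z − α), where S = {-3, -7, 2, (-2 + 3i), (-2 - 3i)}.
Expanding the product yields: p(z) = z^5 + 12·z^4 + 46·z^3 + 66·z^2 -155·z -546.
Note conjugate pairs combine to real quadratics: (z − (-2+3i))(z − (-2−3i)) = z² + 4z + 13.
The resulting polynomial has degree 5 and real coefficients as required.

p(z) = z^5 + 12·z^4 + 46·z^3 + 66·z^2 -155·z -546.


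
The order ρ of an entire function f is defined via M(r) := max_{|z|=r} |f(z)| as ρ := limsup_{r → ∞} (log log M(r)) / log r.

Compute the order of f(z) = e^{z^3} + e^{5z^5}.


Each summand is entire of order 3 and 5 respectively (as in the single-exponential case). The order of a sum is at most the max of the orders, so ρ ≤ 5. For the lower bound: on |z|=r choose arg z so that 5z^5 is real positive; then |e^{5z^5}| = e^{5r^5} while |e^{1z^3}| ≤ e^{1r^3} = o(e^{5r^5}). So |f| ≥ e^{5r^5}(1 − o(1)) and ρ ≥ 5. Hence ρ = max(3, 5) = 5.
Therefore ρ = 5.

Order ρ = 5.


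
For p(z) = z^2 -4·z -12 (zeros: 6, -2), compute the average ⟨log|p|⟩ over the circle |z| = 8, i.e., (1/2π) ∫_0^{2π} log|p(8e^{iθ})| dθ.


Zeros: -2, 6; r = 8.
Inside |z| < r: -2, 6. Outside (|z| ≥ r): ∅.
p(0) = -12, so log|p(0)| = log(12) = 2.4849.
Apply Jensen: I(r) = log|p(0)| + Σ_k log(r/|z_k|), summed over zeros inside |z| < r.
  log(r/|z_k|) for z_k = 6: log(8/6) = 0.2877
  log(r/|z_k|) for z_k = -2: log(8/2) = 1.3863
Sum over inside zeros: 1.6740.
I(r) = log|p(0)| + (inside sum) = 2.4849 + 1.6740 = 4.1589.
Closed form (all zeros inside, monic): I(r) = n·log(r) = 2·log(8) = 4.1589. ✓

I(r) ≈ 4.1589.
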